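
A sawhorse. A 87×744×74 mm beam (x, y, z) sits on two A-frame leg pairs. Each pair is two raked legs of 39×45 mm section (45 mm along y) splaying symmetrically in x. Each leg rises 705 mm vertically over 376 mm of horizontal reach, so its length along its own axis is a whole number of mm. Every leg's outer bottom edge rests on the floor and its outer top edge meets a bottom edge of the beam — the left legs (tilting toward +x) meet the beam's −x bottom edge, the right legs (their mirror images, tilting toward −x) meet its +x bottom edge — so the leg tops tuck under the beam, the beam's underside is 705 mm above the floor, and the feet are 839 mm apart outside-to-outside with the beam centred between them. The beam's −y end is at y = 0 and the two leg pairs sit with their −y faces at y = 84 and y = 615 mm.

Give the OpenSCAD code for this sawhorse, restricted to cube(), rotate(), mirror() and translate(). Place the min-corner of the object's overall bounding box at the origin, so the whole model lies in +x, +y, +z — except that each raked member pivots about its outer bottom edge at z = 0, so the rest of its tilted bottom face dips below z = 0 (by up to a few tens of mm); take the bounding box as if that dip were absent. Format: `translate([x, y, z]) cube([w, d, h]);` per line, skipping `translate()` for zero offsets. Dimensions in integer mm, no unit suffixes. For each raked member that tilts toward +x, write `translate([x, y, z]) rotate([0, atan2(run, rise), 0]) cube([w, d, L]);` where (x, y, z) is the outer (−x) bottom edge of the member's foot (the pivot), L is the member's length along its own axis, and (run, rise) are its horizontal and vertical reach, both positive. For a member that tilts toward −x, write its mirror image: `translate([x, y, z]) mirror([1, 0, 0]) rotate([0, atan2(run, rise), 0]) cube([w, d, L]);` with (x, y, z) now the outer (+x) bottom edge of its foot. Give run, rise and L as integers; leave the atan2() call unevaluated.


// leg length = √(376² + 705²) = 799
// right-leg outer foot x = 2·376 + 87 = 839
// beam min-corner = (376, 0, 705)
translate([376, 0, 705]) cube([87, 744, 74]);
translate([0, 84, 0]) rotate([0, atan2(376, 705), 0]) cube([39, 45, 799]);
translate([839, 84, 0]) mirror([1, 0, 0]) rotate([0, atan2(376, 705), 0]) cube([39, 45, 799]);
translate([0, 615, 0]) rotate([0, atan2(376, 705), 0]) cube([39, 45, 799]);
translate([839, 615, 0]) mirror([1, 0, 0]) rotate([0, atan2(376, 705), 0]) cube([39, 45, 799]);


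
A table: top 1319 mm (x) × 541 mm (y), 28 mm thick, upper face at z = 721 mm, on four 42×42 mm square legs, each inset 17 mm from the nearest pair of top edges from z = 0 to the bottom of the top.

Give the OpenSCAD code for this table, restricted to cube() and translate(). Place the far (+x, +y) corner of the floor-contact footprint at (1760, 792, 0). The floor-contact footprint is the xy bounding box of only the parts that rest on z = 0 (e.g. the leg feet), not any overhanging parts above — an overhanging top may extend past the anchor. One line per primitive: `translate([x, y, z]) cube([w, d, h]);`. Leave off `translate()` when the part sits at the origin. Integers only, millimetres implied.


// leg_h = 721 - 28 = 693
translate([458, 268, 693]) cube([1319, 541, 28]);
translate([475, 285, 0]) cube([42, 42, 693]);
translate([1718, 285, 0]) cube([42, 42, 693]);
translate([475, 750, 0]) cube([42, 42, 693]);
translate([1718, 750, 0]) cube([42, 42, 693]);


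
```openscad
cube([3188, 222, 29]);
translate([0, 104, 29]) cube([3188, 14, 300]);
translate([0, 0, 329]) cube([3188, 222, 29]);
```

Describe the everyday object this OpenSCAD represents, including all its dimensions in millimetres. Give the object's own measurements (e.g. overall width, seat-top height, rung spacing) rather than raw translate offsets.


An I-beam lying along x, 3188 mm long. Overall section height 358 mm. Two flanges 222 mm wide (y) and 29 mm thick, one on the floor and one at the top; a web 14 mm thick runs between them, centred on the flange width.


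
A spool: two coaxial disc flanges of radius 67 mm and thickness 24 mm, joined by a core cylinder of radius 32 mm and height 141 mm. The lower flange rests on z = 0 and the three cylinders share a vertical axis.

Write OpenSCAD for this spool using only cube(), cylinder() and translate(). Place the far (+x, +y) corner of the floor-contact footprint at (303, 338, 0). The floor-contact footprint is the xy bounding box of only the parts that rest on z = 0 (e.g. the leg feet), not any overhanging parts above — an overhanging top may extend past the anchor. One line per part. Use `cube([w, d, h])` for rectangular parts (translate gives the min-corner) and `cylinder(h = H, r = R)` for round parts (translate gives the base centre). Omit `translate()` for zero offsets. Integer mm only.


translate([236, 271, 0]) cylinder(h = 24, r = 67);
translate([236, 271, 24]) cylinder(h = 141, r = 32);
translate([236, 271, 165]) cylinder(h = 24, r = 67);


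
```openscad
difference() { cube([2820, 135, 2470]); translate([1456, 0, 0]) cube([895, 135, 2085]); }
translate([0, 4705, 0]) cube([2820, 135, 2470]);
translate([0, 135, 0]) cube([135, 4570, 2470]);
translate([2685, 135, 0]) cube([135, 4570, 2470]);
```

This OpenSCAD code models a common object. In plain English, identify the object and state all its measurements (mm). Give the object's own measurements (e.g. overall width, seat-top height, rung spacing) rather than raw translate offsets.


A single room: four walls, each 2470 mm tall and 135 mm thick, enclosing an outside footprint 2820×4840 mm (x × y), no floor or roof. The front and back walls (−y and +y sides) run the full x-width; the side walls fit between their inner faces. A door opening 895 mm wide and 2085 mm tall is cut through the front wall from the floor up, its −x edge 1456 mm from the wall's −x end.


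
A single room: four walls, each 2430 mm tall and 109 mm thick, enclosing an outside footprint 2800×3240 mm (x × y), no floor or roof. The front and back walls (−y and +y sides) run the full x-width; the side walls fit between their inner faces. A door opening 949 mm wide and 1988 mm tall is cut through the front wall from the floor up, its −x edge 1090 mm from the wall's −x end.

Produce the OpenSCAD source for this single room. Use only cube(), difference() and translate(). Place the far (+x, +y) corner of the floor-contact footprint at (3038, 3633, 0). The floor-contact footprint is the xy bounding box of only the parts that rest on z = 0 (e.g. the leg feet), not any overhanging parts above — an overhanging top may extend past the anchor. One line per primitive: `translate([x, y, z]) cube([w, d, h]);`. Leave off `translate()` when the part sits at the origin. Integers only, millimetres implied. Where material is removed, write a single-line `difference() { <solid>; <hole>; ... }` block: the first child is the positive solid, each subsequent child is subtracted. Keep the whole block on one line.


difference() { translate([238, 393, 0]) cube([2800, 109, 2430]); translate([1328, 393, 0]) cube([949, 109, 1988]); }
translate([238, 3524, 0]) cube([2800, 109, 2430]);
translate([238, 502, 0]) cube([109, 3022, 2430]);
translate([2929, 502, 0]) cube([109, 3022, 2430]);


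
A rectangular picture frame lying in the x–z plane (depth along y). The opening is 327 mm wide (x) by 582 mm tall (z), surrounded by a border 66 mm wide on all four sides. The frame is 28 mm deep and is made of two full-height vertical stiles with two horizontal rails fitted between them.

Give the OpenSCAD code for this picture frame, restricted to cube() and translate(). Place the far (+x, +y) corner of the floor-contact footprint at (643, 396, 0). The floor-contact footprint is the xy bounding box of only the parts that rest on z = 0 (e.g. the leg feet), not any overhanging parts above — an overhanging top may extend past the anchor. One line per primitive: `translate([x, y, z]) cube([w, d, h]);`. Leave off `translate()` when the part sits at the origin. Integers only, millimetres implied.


translate([184, 368, 0]) cube([66, 28, 714]);
translate([577, 368, 0]) cube([66, 28, 714]);
translate([250, 368, 0]) cube([327, 28, 66]);
translate([250, 368, 648]) cube([327, 28, 66]);


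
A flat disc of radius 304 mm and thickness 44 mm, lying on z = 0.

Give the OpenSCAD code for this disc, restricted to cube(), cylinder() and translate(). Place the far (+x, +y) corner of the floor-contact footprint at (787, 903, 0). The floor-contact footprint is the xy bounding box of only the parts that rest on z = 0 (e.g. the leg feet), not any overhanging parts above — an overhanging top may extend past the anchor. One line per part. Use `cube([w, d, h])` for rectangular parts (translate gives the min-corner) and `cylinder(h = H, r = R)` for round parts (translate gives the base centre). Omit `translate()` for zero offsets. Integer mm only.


translate([483, 599, 0]) cylinder(h = 44, r = 304);


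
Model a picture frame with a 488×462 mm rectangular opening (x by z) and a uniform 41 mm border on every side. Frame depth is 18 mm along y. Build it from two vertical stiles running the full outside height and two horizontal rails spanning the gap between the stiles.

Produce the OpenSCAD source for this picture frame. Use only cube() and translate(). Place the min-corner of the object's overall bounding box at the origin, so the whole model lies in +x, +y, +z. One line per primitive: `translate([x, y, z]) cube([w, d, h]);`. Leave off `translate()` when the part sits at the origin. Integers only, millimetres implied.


cube([41, 18, 544]);
translate([529, 0, 0]) cube([41, 18, 544]);
translate([41, 0, 0]) cube([488, 18, 41]);
translate([41, 0, 503]) cube([488, 18, 41]);


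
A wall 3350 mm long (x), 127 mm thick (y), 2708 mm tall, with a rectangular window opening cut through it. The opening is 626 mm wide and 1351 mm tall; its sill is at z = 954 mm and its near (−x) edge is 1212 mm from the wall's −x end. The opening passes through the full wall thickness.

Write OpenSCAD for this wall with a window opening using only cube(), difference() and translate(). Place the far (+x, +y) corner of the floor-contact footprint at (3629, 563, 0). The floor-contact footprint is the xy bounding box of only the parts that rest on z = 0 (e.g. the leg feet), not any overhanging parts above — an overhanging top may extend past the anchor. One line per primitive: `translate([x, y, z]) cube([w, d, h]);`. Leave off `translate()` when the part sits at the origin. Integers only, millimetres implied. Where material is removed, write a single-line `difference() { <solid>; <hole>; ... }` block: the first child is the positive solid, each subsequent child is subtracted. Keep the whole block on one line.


difference() { translate([279, 436, 0]) cube([3350, 127, 2708]); translate([1491, 436, 954]) cube([626, 127, 1351]); }


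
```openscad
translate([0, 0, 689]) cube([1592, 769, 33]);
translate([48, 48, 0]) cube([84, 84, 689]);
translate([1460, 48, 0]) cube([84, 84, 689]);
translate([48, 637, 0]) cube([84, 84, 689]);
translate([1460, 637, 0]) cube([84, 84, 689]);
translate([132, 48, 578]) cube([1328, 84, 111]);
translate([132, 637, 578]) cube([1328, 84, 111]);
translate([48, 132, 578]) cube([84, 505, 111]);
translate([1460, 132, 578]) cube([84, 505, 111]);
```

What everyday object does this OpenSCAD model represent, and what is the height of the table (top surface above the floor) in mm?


A table. The table height is 722 mm.

A 1592×769×33 slab sits at z = 689 on four 84 mm square posts — a table. The top surface is at 689 + 33 = 722 mm.


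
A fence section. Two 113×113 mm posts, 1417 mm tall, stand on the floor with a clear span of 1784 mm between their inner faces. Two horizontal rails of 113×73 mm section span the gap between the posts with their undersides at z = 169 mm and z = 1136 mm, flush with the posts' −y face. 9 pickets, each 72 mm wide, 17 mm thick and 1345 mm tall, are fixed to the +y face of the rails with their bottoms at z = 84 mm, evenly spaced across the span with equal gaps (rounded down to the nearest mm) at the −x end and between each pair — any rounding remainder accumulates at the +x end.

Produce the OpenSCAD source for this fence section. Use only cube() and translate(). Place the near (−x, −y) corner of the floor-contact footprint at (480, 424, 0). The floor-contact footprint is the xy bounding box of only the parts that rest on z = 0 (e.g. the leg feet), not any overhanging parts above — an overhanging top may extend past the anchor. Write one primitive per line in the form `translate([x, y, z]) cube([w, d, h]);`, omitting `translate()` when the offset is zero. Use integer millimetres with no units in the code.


translate([480, 424, 0]) cube([113, 113, 1417]);
translate([2377, 424, 0]) cube([113, 113, 1417]);
translate([593, 424, 169]) cube([1784, 113, 73]);
translate([593, 424, 1136]) cube([1784, 113, 73]);
translate([706, 537, 84]) cube([72, 17, 1345]);
translate([891, 537, 84]) cube([72, 17, 1345]);
translate([1076, 537, 84]) cube([72, 17, 1345]);
translate([1261, 537, 84]) cube([72, 17, 1345]);
translate([1446, 537, 84]) cube([72, 17, 1345]);
translate([1631, 537, 84]) cube([72, 17, 1345]);
translate([1816, 537, 84]) cube([72, 17, 1345]);
translate([2001, 537, 84]) cube([72, 17, 1345]);
translate([2186, 537, 84]) cube([72, 17, 1345]);


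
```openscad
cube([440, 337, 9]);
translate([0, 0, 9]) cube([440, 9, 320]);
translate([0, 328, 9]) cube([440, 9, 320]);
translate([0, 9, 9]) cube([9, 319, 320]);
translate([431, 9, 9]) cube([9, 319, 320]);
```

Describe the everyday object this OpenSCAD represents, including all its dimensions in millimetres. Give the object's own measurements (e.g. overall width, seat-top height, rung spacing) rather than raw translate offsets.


An open-topped rectangular box: outside dimensions 440×337×329 mm, with a uniform wall and base thickness of 9 mm. The base is a full 440×337 slab on the floor; four walls sit on top of the base. The front and back walls (the −y and +y sides) span the full width; the two side walls fit between them.


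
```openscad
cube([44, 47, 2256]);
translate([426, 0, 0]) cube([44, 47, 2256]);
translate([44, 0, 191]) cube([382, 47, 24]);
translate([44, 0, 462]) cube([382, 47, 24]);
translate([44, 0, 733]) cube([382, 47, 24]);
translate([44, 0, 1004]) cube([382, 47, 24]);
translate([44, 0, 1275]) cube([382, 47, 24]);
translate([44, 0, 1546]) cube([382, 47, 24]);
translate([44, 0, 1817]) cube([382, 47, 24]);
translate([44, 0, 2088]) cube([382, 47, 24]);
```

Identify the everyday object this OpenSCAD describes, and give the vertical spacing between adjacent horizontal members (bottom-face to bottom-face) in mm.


A ladder. The rung spacing is 271 mm.

Two tall 44×47 posts with 8 short bars between them — a ladder. Adjacent rungs sit at z = 191 and z = 462, so the spacing is 462 − 191 = 271 mm.


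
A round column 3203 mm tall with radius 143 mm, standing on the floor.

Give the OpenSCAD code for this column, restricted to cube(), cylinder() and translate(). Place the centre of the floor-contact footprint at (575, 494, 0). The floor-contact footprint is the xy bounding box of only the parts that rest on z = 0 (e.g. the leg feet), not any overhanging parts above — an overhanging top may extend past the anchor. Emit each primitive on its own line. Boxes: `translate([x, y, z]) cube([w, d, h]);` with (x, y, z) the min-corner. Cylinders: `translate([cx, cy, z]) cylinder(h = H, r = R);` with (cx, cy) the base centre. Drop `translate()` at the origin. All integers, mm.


translate([575, 494, 0]) cylinder(h = 3203, r = 143);


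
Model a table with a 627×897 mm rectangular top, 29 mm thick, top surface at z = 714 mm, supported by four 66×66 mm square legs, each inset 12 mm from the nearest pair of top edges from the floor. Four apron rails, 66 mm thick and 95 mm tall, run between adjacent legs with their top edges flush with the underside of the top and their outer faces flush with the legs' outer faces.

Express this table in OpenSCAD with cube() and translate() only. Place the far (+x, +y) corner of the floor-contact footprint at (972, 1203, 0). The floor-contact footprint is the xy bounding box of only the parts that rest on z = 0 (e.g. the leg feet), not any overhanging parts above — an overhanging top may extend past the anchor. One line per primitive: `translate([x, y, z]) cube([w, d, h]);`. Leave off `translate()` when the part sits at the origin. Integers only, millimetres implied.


translate([357, 318, 685]) cube([627, 897, 29]);
translate([369, 330, 0]) cube([66, 66, 685]);
translate([906, 330, 0]) cube([66, 66, 685]);
translate([369, 1137, 0]) cube([66, 66, 685]);
translate([906, 1137, 0]) cube([66, 66, 685]);
translate([435, 330, 590]) cube([471, 66, 95]);
translate([435, 1137, 590]) cube([471, 66, 95]);
translate([369, 396, 590]) cube([66, 741, 95]);
translate([906, 396, 590]) cube([66, 741, 95]);


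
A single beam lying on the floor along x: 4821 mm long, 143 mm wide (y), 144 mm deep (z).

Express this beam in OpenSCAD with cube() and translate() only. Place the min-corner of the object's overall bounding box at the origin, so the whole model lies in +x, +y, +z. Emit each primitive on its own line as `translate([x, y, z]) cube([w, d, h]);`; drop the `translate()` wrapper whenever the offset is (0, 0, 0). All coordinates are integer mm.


cube([4821, 143, 144]);


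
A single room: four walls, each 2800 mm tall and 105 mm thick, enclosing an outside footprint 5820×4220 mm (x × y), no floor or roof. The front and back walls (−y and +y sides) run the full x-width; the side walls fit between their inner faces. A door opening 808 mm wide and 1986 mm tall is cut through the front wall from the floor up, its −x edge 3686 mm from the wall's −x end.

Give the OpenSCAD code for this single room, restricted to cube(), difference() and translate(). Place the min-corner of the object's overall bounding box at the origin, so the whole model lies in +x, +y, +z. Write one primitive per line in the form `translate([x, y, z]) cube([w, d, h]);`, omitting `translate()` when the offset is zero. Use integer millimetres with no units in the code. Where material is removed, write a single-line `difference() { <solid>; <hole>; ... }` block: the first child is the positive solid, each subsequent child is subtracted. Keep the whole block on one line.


difference() { cube([5820, 105, 2800]); translate([3686, 0, 0]) cube([808, 105, 1986]); }
translate([0, 4115, 0]) cube([5820, 105, 2800]);
translate([0, 105, 0]) cube([105, 4010, 2800]);
translate([5715, 105, 0]) cube([105, 4010, 2800]);


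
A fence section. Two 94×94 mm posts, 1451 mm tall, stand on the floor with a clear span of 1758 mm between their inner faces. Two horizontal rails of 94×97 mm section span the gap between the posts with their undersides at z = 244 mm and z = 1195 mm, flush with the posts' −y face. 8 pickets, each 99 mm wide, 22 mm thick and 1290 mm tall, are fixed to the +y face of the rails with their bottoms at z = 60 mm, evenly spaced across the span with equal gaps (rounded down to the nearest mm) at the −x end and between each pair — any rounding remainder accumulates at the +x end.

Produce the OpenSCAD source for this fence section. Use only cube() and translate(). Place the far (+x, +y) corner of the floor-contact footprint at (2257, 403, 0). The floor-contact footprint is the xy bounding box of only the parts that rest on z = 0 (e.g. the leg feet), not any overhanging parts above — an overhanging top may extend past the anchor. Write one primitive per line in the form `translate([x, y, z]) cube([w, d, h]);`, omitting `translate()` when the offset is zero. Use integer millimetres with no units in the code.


translate([311, 309, 0]) cube([94, 94, 1451]);
translate([2163, 309, 0]) cube([94, 94, 1451]);
translate([405, 309, 244]) cube([1758, 94, 97]);
translate([405, 309, 1195]) cube([1758, 94, 97]);
translate([512, 403, 60]) cube([99, 22, 1290]);
translate([718, 403, 60]) cube([99, 22, 1290]);
translate([924, 403, 60]) cube([99, 22, 1290]);
translate([1130, 403, 60]) cube([99, 22, 1290]);
translate([1336, 403, 60]) cube([99, 22, 1290]);
translate([1542, 403, 60]) cube([99, 22, 1290]);
translate([1748, 403, 60]) cube([99, 22, 1290]);
translate([1954, 403, 60]) cube([99, 22, 1290]);


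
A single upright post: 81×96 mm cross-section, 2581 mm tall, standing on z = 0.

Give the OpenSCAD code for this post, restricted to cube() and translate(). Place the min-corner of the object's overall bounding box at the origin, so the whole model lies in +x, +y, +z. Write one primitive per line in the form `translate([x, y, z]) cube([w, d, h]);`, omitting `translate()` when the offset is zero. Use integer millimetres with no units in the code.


cube([81, 96, 2581]);


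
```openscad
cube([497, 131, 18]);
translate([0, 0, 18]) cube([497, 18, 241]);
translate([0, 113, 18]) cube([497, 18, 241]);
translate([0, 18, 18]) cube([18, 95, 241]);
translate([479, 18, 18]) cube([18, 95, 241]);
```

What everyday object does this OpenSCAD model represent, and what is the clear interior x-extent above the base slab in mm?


An open box. The internal width is 461 mm.

A 497×131 base slab with four walls standing on it — an open box. The base is 497 mm wide and the walls are 18 mm thick, so the internal width is 497 − 2 × 18 = 461 mm.


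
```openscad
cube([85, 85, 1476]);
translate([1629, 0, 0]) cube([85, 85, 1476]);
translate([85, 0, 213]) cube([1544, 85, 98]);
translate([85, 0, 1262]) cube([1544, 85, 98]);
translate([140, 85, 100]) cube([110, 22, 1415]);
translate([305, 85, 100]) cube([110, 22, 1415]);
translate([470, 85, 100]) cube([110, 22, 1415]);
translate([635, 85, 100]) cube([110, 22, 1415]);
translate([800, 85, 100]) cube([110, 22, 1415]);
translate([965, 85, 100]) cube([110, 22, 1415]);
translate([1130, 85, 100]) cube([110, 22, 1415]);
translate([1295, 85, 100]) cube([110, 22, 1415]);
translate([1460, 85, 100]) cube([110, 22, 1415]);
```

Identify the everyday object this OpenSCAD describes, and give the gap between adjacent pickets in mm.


A fence section. The picket gap is 55 mm.

Two posts, two rails, 9 pickets — a fence section. Span 1544 mm holds 9 pickets of 110 mm with 10 equal gaps: ⌊(1544 − 9·110) / 10⌋ = 55 mm.


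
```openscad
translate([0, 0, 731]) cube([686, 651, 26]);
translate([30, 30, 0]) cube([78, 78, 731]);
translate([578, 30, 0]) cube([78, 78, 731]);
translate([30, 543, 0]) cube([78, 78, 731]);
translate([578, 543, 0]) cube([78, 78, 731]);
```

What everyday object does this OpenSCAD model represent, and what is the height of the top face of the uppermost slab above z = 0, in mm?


A table. The table height is 757 mm.

A 686×651×26 slab sits at z = 731 on four 78 mm square posts — a table. The top surface is at 731 + 26 = 757 mm.


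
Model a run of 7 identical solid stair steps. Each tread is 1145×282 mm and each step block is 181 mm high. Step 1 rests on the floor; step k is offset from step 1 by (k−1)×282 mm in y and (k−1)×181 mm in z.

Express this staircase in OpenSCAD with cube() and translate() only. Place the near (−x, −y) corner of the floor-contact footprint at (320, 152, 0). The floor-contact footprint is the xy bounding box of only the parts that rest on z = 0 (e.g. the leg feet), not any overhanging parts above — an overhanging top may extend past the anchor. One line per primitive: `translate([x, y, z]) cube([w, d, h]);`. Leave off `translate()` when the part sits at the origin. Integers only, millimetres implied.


translate([320, 152, 0]) cube([1145, 282, 181]);
translate([320, 434, 181]) cube([1145, 282, 181]);
translate([320, 716, 362]) cube([1145, 282, 181]);
translate([320, 998, 543]) cube([1145, 282, 181]);
translate([320, 1280, 724]) cube([1145, 282, 181]);
translate([320, 1562, 905]) cube([1145, 282, 181]);
translate([320, 1844, 1086]) cube([1145, 282, 181]);


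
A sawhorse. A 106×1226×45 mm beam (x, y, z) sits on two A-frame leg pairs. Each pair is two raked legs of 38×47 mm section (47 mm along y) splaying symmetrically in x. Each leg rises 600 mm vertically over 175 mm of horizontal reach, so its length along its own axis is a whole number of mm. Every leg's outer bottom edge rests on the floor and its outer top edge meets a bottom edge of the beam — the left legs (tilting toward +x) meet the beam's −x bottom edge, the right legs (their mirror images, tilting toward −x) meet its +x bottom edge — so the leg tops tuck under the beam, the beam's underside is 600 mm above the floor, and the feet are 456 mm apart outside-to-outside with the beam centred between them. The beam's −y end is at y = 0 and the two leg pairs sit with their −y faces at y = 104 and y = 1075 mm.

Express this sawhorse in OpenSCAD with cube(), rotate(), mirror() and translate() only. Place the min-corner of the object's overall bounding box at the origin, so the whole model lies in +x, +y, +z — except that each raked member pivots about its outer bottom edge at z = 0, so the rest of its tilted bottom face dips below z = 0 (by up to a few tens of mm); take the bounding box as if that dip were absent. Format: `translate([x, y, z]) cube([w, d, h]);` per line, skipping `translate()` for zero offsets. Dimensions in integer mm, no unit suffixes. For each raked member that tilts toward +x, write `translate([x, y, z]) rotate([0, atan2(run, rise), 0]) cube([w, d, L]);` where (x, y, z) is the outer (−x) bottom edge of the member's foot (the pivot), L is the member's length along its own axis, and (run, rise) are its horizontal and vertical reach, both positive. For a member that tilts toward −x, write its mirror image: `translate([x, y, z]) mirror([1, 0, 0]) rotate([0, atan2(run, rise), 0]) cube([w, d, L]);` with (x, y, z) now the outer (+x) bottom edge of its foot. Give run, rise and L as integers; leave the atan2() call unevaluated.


// leg length = √(175² + 600²) = 625
// right-leg outer foot x = 2·175 + 106 = 456
// beam min-corner = (175, 0, 600)
translate([175, 0, 600]) cube([106, 1226, 45]);
translate([0, 104, 0]) rotate([0, atan2(175, 600), 0]) cube([38, 47, 625]);
translate([456, 104, 0]) mirror([1, 0, 0]) rotate([0, atan2(175, 600), 0]) cube([38, 47, 625]);
translate([0, 1075, 0]) rotate([0, atan2(175, 600), 0]) cube([38, 47, 625]);
translate([456, 1075, 0]) mirror([1, 0, 0]) rotate([0, atan2(175, 600), 0]) cube([38, 47, 625]);


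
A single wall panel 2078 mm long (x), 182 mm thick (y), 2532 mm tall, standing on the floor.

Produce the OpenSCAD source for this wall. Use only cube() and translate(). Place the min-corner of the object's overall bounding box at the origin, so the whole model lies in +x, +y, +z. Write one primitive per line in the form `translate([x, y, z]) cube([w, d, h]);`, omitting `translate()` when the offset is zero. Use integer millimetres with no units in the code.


cube([2078, 182, 2532]);


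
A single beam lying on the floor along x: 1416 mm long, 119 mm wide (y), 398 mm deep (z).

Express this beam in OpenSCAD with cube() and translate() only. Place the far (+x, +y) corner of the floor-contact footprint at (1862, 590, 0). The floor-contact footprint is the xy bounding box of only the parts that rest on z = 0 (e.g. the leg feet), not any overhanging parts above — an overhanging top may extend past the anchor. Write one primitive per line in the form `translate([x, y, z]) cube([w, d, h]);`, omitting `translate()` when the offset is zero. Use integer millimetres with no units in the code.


translate([446, 471, 0]) cube([1416, 119, 398]);


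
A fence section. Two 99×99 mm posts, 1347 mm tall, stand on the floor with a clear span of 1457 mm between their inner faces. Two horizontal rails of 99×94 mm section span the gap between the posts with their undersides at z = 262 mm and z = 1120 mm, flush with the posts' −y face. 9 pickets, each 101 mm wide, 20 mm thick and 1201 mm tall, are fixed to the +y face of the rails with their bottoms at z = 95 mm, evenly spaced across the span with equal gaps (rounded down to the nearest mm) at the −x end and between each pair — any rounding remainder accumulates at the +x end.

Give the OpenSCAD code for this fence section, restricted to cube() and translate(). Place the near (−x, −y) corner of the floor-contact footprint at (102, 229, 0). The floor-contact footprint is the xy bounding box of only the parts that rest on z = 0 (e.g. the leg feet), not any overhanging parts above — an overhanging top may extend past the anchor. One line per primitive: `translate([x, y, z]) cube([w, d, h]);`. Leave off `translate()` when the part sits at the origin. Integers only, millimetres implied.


translate([102, 229, 0]) cube([99, 99, 1347]);
translate([1658, 229, 0]) cube([99, 99, 1347]);
translate([201, 229, 262]) cube([1457, 99, 94]);
translate([201, 229, 1120]) cube([1457, 99, 94]);
translate([255, 328, 95]) cube([101, 20, 1201]);
translate([410, 328, 95]) cube([101, 20, 1201]);
translate([565, 328, 95]) cube([101, 20, 1201]);
translate([720, 328, 95]) cube([101, 20, 1201]);
translate([875, 328, 95]) cube([101, 20, 1201]);
translate([1030, 328, 95]) cube([101, 20, 1201]);
translate([1185, 328, 95]) cube([101, 20, 1201]);
translate([1340, 328, 95]) cube([101, 20, 1201]);
translate([1495, 328, 95]) cube([101, 20, 1201]);


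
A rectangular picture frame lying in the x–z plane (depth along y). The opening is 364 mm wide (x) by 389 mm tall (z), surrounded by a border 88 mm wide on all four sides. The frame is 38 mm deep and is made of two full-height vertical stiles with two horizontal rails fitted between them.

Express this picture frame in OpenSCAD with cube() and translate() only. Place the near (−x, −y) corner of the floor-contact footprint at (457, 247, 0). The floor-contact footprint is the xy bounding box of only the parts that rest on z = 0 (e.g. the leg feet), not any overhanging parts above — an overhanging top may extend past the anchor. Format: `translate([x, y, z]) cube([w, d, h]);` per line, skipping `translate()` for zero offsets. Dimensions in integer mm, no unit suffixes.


translate([457, 247, 0]) cube([88, 38, 565]);
translate([909, 247, 0]) cube([88, 38, 565]);
translate([545, 247, 0]) cube([364, 38, 88]);
translate([545, 247, 477]) cube([364, 38, 88]);


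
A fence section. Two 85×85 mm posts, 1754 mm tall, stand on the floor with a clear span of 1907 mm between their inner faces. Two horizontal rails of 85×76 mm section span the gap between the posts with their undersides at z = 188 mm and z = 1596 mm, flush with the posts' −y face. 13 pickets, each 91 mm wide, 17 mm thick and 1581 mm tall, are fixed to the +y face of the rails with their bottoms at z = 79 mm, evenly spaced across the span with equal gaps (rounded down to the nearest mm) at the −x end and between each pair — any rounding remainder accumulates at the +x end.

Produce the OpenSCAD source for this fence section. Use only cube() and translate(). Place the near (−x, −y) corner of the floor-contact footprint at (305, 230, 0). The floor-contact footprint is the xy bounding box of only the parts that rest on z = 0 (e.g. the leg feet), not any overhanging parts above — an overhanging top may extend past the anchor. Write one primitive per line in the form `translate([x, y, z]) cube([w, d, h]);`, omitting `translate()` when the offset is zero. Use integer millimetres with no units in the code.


translate([305, 230, 0]) cube([85, 85, 1754]);
translate([2297, 230, 0]) cube([85, 85, 1754]);
translate([390, 230, 188]) cube([1907, 85, 76]);
translate([390, 230, 1596]) cube([1907, 85, 76]);
translate([441, 315, 79]) cube([91, 17, 1581]);
translate([583, 315, 79]) cube([91, 17, 1581]);
translate([725, 315, 79]) cube([91, 17, 1581]);
translate([867, 315, 79]) cube([91, 17, 1581]);
translate([1009, 315, 79]) cube([91, 17, 1581]);
translate([1151, 315, 79]) cube([91, 17, 1581]);
translate([1293, 315, 79]) cube([91, 17, 1581]);
translate([1435, 315, 79]) cube([91, 17, 1581]);
translate([1577, 315, 79]) cube([91, 17, 1581]);
translate([1719, 315, 79]) cube([91, 17, 1581]);
translate([1861, 315, 79]) cube([91, 17, 1581]);
translate([2003, 315, 79]) cube([91, 17, 1581]);
translate([2145, 315, 79]) cube([91, 17, 1581]);


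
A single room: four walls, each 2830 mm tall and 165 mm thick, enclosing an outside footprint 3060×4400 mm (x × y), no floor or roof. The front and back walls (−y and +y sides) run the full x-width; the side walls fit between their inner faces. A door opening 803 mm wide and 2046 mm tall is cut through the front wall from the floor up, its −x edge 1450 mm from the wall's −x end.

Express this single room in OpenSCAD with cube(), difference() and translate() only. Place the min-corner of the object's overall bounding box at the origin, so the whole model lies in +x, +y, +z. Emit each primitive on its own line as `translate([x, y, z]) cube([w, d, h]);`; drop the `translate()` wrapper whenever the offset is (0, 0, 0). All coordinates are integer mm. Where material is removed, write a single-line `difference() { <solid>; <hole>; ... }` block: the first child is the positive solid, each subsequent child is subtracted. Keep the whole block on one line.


difference() { cube([3060, 165, 2830]); translate([1450, 0, 0]) cube([803, 165, 2046]); }
translate([0, 4235, 0]) cube([3060, 165, 2830]);
translate([0, 165, 0]) cube([165, 4070, 2830]);
translate([2895, 165, 0]) cube([165, 4070, 2830]);


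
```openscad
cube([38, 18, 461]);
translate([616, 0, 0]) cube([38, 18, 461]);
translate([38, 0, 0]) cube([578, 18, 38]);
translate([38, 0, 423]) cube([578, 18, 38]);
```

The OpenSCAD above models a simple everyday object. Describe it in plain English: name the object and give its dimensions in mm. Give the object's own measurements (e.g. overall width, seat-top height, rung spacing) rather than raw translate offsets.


A rectangular picture frame lying in the x–z plane (depth along y). The opening is 578 mm wide (x) by 385 mm tall (z), surrounded by a border 38 mm wide on all four sides. The frame is 18 mm deep and is made of two full-height vertical stiles with two horizontal rails fitted between them.


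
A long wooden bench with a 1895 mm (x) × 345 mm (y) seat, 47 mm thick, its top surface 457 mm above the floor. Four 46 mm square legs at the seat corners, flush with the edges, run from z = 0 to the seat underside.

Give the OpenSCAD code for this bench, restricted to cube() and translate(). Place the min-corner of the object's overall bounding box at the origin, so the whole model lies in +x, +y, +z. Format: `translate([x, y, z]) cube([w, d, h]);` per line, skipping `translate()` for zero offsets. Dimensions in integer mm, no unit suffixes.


// leg_h = 457 − 47 = 410
translate([0, 0, 410]) cube([1895, 345, 47]);
cube([46, 46, 410]);
translate([0, 299, 0]) cube([46, 46, 410]);
translate([1849, 0, 0]) cube([46, 46, 410]);
translate([1849, 299, 0]) cube([46, 46, 410]);


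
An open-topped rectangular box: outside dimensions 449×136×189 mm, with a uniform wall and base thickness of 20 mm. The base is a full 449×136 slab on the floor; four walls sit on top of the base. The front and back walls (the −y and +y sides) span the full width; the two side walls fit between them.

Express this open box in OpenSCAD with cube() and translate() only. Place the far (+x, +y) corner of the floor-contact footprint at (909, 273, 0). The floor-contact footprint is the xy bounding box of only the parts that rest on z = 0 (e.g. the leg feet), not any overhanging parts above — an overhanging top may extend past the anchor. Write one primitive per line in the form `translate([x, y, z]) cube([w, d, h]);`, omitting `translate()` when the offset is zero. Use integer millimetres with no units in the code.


translate([460, 137, 0]) cube([449, 136, 20]);
translate([460, 137, 20]) cube([449, 20, 169]);
translate([460, 253, 20]) cube([449, 20, 169]);
translate([460, 157, 20]) cube([20, 96, 169]);
translate([889, 157, 20]) cube([20, 96, 169]);


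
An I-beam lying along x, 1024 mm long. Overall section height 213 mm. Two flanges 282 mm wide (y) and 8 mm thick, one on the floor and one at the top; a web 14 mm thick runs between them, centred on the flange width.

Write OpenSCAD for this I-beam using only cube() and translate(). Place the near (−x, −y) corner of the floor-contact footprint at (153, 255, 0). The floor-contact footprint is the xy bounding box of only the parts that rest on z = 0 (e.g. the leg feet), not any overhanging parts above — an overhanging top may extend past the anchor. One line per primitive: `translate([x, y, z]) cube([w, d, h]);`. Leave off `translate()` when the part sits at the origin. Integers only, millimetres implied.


translate([153, 255, 0]) cube([1024, 282, 8]);
translate([153, 389, 8]) cube([1024, 14, 197]);
translate([153, 255, 205]) cube([1024, 282, 8]);


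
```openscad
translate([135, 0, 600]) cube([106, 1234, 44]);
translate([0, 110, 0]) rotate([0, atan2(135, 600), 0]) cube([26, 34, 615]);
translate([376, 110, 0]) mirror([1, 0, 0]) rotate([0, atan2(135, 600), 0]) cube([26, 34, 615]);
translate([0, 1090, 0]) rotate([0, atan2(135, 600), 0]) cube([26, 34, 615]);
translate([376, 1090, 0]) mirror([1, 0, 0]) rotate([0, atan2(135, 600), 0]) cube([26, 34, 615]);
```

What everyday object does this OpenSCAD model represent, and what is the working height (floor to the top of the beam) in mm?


A sawhorse. The overall height is 644 mm.

A beam across two mirrored pairs of raked legs — a sawhorse. The beam's underside is at z = 600 (matching the legs' vertical rise in atan2(135, 600)) and the beam is 44 mm tall, so its top is at 600 + 44 = 644 mm. The raked legs top out at the beam's underside, so that is the highest point.


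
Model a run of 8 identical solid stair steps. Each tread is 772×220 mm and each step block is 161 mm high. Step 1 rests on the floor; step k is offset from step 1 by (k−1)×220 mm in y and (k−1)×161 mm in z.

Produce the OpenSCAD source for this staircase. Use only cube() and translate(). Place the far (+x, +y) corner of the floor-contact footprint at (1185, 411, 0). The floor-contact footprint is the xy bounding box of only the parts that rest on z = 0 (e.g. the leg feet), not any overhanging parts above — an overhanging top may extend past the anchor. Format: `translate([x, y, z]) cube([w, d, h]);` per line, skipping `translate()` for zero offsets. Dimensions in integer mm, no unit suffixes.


translate([413, 191, 0]) cube([772, 220, 161]);
translate([413, 411, 161]) cube([772, 220, 161]);
translate([413, 631, 322]) cube([772, 220, 161]);
translate([413, 851, 483]) cube([772, 220, 161]);
translate([413, 1071, 644]) cube([772, 220, 161]);
translate([413, 1291, 805]) cube([772, 220, 161]);
translate([413, 1511, 966]) cube([772, 220, 161]);
translate([413, 1731, 1127]) cube([772, 220, 161]);


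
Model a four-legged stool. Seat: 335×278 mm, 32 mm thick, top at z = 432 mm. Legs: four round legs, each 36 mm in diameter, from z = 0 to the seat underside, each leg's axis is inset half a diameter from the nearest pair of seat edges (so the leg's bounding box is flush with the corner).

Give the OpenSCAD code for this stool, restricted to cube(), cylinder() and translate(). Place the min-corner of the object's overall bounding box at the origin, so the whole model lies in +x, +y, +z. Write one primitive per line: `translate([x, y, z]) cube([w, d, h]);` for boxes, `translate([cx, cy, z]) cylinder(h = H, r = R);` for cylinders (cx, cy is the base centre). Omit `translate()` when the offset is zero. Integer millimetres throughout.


translate([0, 0, 400]) cube([335, 278, 32]);
translate([18, 18, 0]) cylinder(h = 400, r = 18);
translate([317, 18, 0]) cylinder(h = 400, r = 18);
translate([18, 260, 0]) cylinder(h = 400, r = 18);
translate([317, 260, 0]) cylinder(h = 400, r = 18);


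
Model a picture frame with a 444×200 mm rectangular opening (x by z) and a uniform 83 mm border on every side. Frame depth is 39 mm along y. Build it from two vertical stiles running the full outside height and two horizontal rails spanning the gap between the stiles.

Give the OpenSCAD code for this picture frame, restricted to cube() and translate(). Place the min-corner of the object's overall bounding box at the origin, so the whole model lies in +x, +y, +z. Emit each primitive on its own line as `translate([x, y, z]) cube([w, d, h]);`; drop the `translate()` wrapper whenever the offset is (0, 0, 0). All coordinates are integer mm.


cube([83, 39, 366]);
translate([527, 0, 0]) cube([83, 39, 366]);
translate([83, 0, 0]) cube([444, 39, 83]);
translate([83, 0, 283]) cube([444, 39, 83]);
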